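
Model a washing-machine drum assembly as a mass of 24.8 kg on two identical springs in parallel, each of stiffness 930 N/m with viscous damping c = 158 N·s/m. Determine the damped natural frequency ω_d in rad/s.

8.05 rad/s

Parallel springs add: k_eq = 2 × 930 = 1860 N/m.
ω_n = √(k_eq/m) = √(1860/24.8) = 8.660 rad/s.
Critical damping c_c = 2√(k_eq·m) = 2√(1860 × 24.8) = 429.5 N·s/m, so ζ = c/c_c = 158/429.5 = 0.3678.
ω_d = ω_n√(1 − ζ²) = 8.660 × √(1 − 0.135) = 8.053 rad/s.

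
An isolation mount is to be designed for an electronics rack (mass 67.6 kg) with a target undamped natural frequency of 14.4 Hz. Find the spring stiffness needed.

553000 N/m

ω_n = 2πf_n = 2π × 14.4 = 90.48 rad/s.
k = m·ω_n² = 67.6 × 90.48² = 67.6 × 8186 = 553400 N/m.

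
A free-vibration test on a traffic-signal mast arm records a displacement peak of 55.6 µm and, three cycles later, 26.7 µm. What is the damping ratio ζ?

Logarithmic decrement δ = (1/n)·ln(x₀/x_n) = (1/3)·ln(55.6/26.7) = (1/3)·ln(2.082) = 0.2445.
ζ = δ/√(4π² + δ²) = 0.2445/√(39.48 + 0.0598) = 0.2445/6.288 = 0.03888.

0.0389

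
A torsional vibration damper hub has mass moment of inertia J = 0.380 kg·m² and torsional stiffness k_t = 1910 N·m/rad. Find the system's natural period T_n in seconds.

ω_n = √(k_t/J) = √(1910/0.380) = √5026 = 70.90 rad/s.
T_n = 2π/ω_n = 6.283/70.90 = 0.08862 s.

0.0886 s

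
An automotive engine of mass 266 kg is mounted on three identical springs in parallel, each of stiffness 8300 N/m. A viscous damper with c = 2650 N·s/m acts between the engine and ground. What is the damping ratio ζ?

0.515

Parallel springs add: k_eq = 3 × 8300 = 24900 N/m.
ω_n = √(k_eq/m) = √(24900/266) = 9.675 rad/s.
Critical damping c_c = 2√(k_eq·m) = 2√(24900 × 266) = 5147 N·s/m, so ζ = c/c_c = 2650/5147 = 0.5148.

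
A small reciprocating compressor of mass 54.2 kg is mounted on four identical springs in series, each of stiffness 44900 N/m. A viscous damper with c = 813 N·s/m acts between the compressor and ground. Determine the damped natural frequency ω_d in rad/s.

Series springs: 1/k_eq = 4/44900, so k_eq = 44900/4 = 11220 N/m.
ω_n = √(k_eq/m) = √(11220/54.2) = 14.39 rad/s.
Critical damping c_c = 2√(k_eq·m) = 2√(11220 × 54.2) = 1560 N·s/m, so ζ = c/c_c = 813/1560 = 0.5212.
ω_d = ω_n√(1 − ζ²) = 14.39 × √(1 − 0.272) = 12.28 rad/s.

12.3 rad/s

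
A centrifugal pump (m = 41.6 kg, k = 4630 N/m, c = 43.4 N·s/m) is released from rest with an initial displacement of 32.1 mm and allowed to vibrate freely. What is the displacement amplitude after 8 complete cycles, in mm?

ζ = c/(2√(km)) = 43.4/(2√(4630 × 41.6)) = 43.4/877.7 = 0.04945.
Logarithmic decrement δ = 2πζ/√(1 − ζ²) = 2π × 0.04945/√(1 − 0.00244) = 0.3111.
After n cycles, x_n/x₀ = e^(−nδ), so x_8 = 32.1 × e^(−8 × 0.3111) = 32.1 × 0.08304 = 2.666 mm.

2.67 mm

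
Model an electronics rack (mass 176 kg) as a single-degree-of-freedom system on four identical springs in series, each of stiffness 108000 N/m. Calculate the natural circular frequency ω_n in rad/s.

Series springs: 1/k_eq = 4/108000, so k_eq = 108000/4 = 27000 N/m.
ω_n = √(k_eq/m) = √(27000/176) = √153.4 = 12.39 rad/s.

12.4 rad/s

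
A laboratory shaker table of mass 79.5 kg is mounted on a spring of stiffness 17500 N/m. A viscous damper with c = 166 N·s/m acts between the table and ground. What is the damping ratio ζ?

ω_n = √(k/m) = √(17500/79.5) = 14.84 rad/s.
Critical damping c_c = 2√(k·m) = 2√(17500 × 79.5) = 2359 N·s/m, so ζ = c/c_c = 166/2359 = 0.07037.

0.0704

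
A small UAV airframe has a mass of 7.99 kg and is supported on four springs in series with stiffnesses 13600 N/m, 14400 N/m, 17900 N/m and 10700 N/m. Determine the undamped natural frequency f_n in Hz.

3.29 Hz

Series springs: 1/k_eq = 1/13600 + 1/14400 + 1/17900 + 1/10700 = 0.0002923, so k_eq = 3421 N/m.
ω_n = √(k_eq/m) = √(3421/7.99) = √428.2 = 20.69 rad/s.
f_n = ω_n/(2π) = 20.69/6.283 = 3.293 Hz.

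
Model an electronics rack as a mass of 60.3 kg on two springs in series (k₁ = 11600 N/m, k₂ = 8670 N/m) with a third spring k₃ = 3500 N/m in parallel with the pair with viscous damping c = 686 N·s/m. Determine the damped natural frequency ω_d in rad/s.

Series pair: k_s = k₁k₂/(k₁+k₂) = (11600)(8670)/(11600 + 8670) = 4962 N/m. In parallel with k₃: k_eq = 4962 + 3500 = 8462 N/m.
ω_n = √(k_eq/m) = √(8462/60.3) = 11.85 rad/s.
Critical damping c_c = 2√(k_eq·m) = 2√(8462 × 60.3) = 1429 N·s/m, so ζ = c/c_c = 686/1429 = 0.4802.
ω_d = ω_n√(1 − ζ²) = 11.85 × √(1 − 0.231) = 10.39 rad/s.

10.4 rad/s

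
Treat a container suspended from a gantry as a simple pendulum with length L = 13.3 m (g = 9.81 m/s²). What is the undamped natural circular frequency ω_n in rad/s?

For a simple pendulum ω_n = √(g/L) = √(9.81/13.3) = √0.7376 = 0.8588 rad/s.

0.859 rad/s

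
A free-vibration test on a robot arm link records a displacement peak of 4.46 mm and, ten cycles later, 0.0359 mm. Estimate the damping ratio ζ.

Logarithmic decrement δ = (1/n)·ln(x₀/x_n) = (1/10)·ln(4.46/0.0359) = (1/10)·ln(124.2) = 0.4822.
ζ = δ/√(4π² + δ²) = 0.4822/√(39.48 + 0.233) = 0.4822/6.302 = 0.07652.

0.0765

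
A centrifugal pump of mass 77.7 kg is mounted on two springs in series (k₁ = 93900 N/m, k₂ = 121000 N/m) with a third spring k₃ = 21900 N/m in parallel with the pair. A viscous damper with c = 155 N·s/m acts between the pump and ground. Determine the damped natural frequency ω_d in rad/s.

31.0 rad/s

Series pair: k_s = k₁k₂/(k₁+k₂) = (93900)(121000)/(93900 + 121000) = 52870 N/m. In parallel with k₃: k_eq = 52870 + 21900 = 74770 N/m.
ω_n = √(k_eq/m) = √(74770/77.7) = 31.02 rad/s.
Critical damping c_c = 2√(k_eq·m) = 2√(74770 × 77.7) = 4821 N·s/m, so ζ = c/c_c = 155/4821 = 0.03215.
ω_d = ω_n√(1 − ζ²) = 31.02 × √(1 − 0.00103) = 31.00 rad/s.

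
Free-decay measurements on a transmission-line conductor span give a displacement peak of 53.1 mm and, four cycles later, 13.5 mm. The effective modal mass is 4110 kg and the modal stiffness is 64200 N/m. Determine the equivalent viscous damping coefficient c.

1770 N·s/m

Logarithmic decrement δ = (1/n)·ln(x₀/x_n) = (1/4)·ln(53.1/13.5) = (1/4)·ln(3.933) = 0.3424.
ζ = δ/√(4π² + δ²) = 0.3424/√(39.48 + 0.117) = 0.3424/6.293 = 0.05441.
c = ζ · 2√(km) = 0.05441 × 2√(64200 × 4110) = 0.05441 × 32490 = 1768 N·s/m.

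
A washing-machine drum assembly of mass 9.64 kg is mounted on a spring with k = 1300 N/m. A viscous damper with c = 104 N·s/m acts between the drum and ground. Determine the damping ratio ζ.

0.465

ω_n = √(k/m) = √(1300/9.64) = 11.61 rad/s.
Critical damping c_c = 2√(k·m) = 2√(1300 × 9.64) = 223.9 N·s/m, so ζ = c/c_c = 104/223.9 = 0.4645.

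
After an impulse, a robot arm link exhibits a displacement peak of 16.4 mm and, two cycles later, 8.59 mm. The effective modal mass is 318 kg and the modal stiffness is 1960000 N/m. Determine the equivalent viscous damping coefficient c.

2570 N·s/m

Logarithmic decrement δ = (1/n)·ln(x₀/x_n) = (1/2)·ln(16.4/8.59) = (1/2)·ln(1.909) = 0.3233.
ζ = δ/√(4π² + δ²) = 0.3233/√(39.48 + 0.105) = 0.3233/6.291 = 0.05139.
c = ζ · 2√(km) = 0.05139 × 2√(1960000 × 318) = 0.05139 × 49930 = 2566 N·s/m.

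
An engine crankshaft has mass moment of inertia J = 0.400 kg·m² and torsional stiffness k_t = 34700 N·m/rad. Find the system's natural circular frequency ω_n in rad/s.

295 rad/s

ω_n = √(k_t/J) = √(34700/0.400) = √86750 = 294.5 rad/s.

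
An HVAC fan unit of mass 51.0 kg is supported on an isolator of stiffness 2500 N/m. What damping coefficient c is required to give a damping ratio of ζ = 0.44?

c_c = 2√(k·m) = 2√(2500 × 51.0) = 714.1 N·s/m.
c = ζ·c_c = 0.44 × 714.1 = 314.2 N·s/m.

314 N·s/m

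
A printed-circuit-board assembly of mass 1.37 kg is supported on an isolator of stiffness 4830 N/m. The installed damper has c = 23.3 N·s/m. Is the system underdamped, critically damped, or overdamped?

c_c = 2√(k·m) = 162.7 N·s/m; ζ = c/c_c = 23.3/162.7 = 0.143.
Since ζ < 1 the system is underdamped.

underdamped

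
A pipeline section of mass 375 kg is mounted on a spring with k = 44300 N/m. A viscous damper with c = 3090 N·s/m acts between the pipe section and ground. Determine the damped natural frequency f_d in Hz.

ω_n = √(k/m) = √(44300/375) = 10.87 rad/s.
Critical damping c_c = 2√(k·m) = 2√(44300 × 375) = 8152 N·s/m, so ζ = c/c_c = 3090/8152 = 0.3791.
ω_d = ω_n√(1 − ζ²) = 10.87 × √(1 − 0.144) = 10.06 rad/s.
f_d = ω_d/(2π) = 1.601 Hz.

1.60 Hz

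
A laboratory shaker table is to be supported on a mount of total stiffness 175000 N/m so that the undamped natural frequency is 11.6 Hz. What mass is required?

ω_n = 2πf_n = 2π × 11.6 = 72.88 rad/s.
m = k/ω_n² = 175000/72.88² = 175000/5312 = 32.94 kg.

32.9 kg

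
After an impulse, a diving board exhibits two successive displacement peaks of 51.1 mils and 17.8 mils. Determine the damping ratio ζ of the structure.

Logarithmic decrement δ = (1/n)·ln(x₀/x_n) = (1/1)·ln(51.1/17.8) = (1/1)·ln(2.871) = 1.055.
ζ = δ/√(4π² + δ²) = 1.055/√(39.48 + 1.11) = 1.055/6.371 = 0.1655.

0.166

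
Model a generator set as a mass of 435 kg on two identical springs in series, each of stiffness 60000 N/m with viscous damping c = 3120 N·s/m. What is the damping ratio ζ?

0.432

Series springs: 1/k_eq = 2/60000, so k_eq = 60000/2 = 30000 N/m.
ω_n = √(k_eq/m) = √(30000/435) = 8.305 rad/s.
Critical damping c_c = 2√(k_eq·m) = 2√(30000 × 435) = 7225 N·s/m, so ζ = c/c_c = 3120/7225 = 0.4318.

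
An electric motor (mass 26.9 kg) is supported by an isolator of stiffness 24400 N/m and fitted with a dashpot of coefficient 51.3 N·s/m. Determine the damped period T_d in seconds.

0.209 s

ω_n = √(k/m) = √(24400/26.9) = 30.12 rad/s.
Critical damping c_c = 2√(k·m) = 2√(24400 × 26.9) = 1620 N·s/m, so ζ = c/c_c = 51.3/1620 = 0.03166.
ω_d = ω_n√(1 − ζ²) = 30.12 × √(1 − 0.00100) = 30.10 rad/s.
T_d = 2π/ω_d = 0.2087 s.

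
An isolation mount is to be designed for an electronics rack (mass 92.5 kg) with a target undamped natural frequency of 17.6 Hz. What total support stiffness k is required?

1130000 N/m

ω_n = 2πf_n = 2π × 17.6 = 110.6 rad/s.
k = m·ω_n² = 92.5 × 110.6² = 92.5 × 12230 = 1131000 N/m.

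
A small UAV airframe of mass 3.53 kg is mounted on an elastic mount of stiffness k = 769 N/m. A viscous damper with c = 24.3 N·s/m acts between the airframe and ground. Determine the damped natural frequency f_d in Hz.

2.28 Hz

ω_n = √(k/m) = √(769.0/3.53) = 14.76 rad/s.
Critical damping c_c = 2√(k·m) = 2√(769.0 × 3.53) = 104.2 N·s/m, so ζ = c/c_c = 24.3/104.2 = 0.2332.
ω_d = ω_n√(1 − ζ²) = 14.76 × √(1 − 0.0544) = 14.35 rad/s.
f_d = ω_d/(2π) = 2.284 Hz.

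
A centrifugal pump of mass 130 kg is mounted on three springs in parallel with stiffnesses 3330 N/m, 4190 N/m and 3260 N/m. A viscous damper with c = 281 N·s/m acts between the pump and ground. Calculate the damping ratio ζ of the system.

0.119

Parallel springs add: k_eq = 3330 + 4190 + 3260 = 10780 N/m.
ω_n = √(k_eq/m) = √(10780/130) = 9.106 rad/s.
Critical damping c_c = 2√(k_eq·m) = 2√(10780 × 130) = 2368 N·s/m, so ζ = c/c_c = 281/2368 = 0.1187.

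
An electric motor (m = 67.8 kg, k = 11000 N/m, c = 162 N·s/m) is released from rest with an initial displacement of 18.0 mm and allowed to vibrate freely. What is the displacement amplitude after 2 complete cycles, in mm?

ζ = c/(2√(km)) = 162/(2√(11000 × 67.8)) = 162/1727 = 0.09379.
Logarithmic decrement δ = 2πζ/√(1 − ζ²) = 2π × 0.09379/√(1 − 0.00880) = 0.5919.
After n cycles, x_n/x₀ = e^(−nδ), so x_2 = 18.0 × e^(−2 × 0.5919) = 18.0 × 0.3061 = 5.510 mm.

5.51 mm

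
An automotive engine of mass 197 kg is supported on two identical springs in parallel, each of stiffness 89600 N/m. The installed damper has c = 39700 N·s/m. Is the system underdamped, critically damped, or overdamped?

Parallel springs add: k_eq = 2 × 89600 = 179200 N/m.
c_c = 2√(k_eq·m) = 11880 N·s/m; ζ = c/c_c = 39700/11880 = 3.34.
Since ζ > 1 the system is overdamped.

overdamped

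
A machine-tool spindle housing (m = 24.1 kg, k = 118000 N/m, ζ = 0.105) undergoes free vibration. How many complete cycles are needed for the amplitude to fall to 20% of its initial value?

3 cycles

Logarithmic decrement δ = 2πζ/√(1 − ζ²) = 2π × 0.1050/√(1 − 0.0110) = 0.6634.
x_n/x₀ = e^(−nδ) ≤ 0.2; take ln: n ≥ ln(1/0.2)/δ = 1.609/0.6634 = 2.426.
So 3 complete cycles are required.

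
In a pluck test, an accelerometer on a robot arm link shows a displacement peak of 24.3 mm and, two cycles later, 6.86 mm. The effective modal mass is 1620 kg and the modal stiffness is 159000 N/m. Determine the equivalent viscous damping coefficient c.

3210 N·s/m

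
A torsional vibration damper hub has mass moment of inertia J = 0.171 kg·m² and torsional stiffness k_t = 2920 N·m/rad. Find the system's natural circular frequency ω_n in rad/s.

131 rad/s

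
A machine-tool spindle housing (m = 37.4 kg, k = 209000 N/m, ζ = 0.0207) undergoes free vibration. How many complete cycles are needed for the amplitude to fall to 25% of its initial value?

Logarithmic decrement δ = 2πζ/√(1 − ζ²) = 2π × 0.02070/√(1 − 0.000428) = 0.1301.
x_n/x₀ = e^(−nδ) ≤ 0.25; take ln: n ≥ ln(1/0.25)/δ = 1.386/0.1301 = 10.66.
So 11 complete cycles are required.

11 cycles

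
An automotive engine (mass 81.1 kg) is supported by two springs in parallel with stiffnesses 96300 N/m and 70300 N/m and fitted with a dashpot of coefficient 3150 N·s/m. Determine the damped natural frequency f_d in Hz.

6.52 Hz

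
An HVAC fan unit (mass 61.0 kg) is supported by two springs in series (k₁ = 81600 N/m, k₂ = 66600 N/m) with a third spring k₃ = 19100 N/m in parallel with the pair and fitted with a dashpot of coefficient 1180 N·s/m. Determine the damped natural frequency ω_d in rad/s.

28.6 rad/s

Series pair: k_s = k₁k₂/(k₁+k₂) = (81600)(66600)/(81600 + 66600) = 36670 N/m. In parallel with k₃: k_eq = 36670 + 19100 = 55770 N/m.
ω_n = √(k_eq/m) = √(55770/61.0) = 30.24 rad/s.
Critical damping c_c = 2√(k_eq·m) = 2√(55770 × 61.0) = 3689 N·s/m, so ζ = c/c_c = 1180/3689 = 0.3199.
ω_d = ω_n√(1 − ζ²) = 30.24 × √(1 − 0.102) = 28.65 rad/s.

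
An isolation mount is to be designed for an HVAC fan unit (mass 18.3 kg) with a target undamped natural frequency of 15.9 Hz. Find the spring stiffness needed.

ω_n = 2πf_n = 2π × 15.9 = 99.90 rad/s.
k = m·ω_n² = 18.3 × 99.90² = 18.3 × 9981 = 182600 N/m.

183000 N/m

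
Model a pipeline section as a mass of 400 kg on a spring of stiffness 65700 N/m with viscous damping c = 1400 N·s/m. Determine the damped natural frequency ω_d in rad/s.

ω_n = √(k/m) = √(65700/400) = 12.82 rad/s.
Critical damping c_c = 2√(k·m) = 2√(65700 × 400) = 10250 N·s/m, so ζ = c/c_c = 1400/10250 = 0.1365.
ω_d = ω_n√(1 − ζ²) = 12.82 × √(1 − 0.0186) = 12.70 rad/s.

12.7 rad/s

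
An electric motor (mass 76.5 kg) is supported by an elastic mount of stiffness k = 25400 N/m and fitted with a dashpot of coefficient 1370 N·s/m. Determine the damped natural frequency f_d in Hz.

2.53 Hz

ω_n = √(k/m) = √(25400/76.5) = 18.22 rad/s.
Critical damping c_c = 2√(k·m) = 2√(25400 × 76.5) = 2788 N·s/m, so ζ = c/c_c = 1370/2788 = 0.4914.
ω_d = ω_n√(1 − ζ²) = 18.22 × √(1 − 0.241) = 15.87 rad/s.
f_d = ω_d/(2π) = 2.526 Hz.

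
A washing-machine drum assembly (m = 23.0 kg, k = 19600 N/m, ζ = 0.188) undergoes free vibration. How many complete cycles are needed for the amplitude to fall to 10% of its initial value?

2 cycles

Logarithmic decrement δ = 2πζ/√(1 − ζ²) = 2π × 0.1880/√(1 − 0.0353) = 1.203.
x_n/x₀ = e^(−nδ) ≤ 0.1; take ln: n ≥ ln(1/0.1)/δ = 2.303/1.203 = 1.915.
So 2 complete cycles are required.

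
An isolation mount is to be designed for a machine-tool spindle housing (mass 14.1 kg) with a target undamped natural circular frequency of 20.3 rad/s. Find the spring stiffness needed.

k = m·ω_n² = 14.1 × 20.30² = 14.1 × 412.1 = 5810 N/m.

5810 N/m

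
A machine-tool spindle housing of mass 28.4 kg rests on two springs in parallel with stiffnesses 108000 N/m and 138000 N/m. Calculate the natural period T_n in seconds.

Parallel springs add: k_eq = 108000 + 138000 = 246000 N/m.
ω_n = √(k_eq/m) = √(246000/28.4) = √8662 = 93.07 rad/s.
T_n = 2π/ω_n = 6.283/93.07 = 0.06751 s.

0.0675 s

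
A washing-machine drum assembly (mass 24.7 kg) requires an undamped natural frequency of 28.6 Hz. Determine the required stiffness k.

ω_n = 2πf_n = 2π × 28.6 = 179.7 rad/s.
k = m·ω_n² = 24.7 × 179.7² = 24.7 × 32290 = 797600 N/m.

798000 N/m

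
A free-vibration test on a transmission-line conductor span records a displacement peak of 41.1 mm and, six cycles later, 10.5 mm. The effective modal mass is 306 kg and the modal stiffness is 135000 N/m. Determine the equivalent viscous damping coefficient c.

Logarithmic decrement δ = (1/n)·ln(x₀/x_n) = (1/6)·ln(41.1/10.5) = (1/6)·ln(3.914) = 0.2274.
ζ = δ/√(4π² + δ²) = 0.2274/√(39.48 + 0.0517) = 0.2274/6.287 = 0.03617.
c = ζ · 2√(km) = 0.03617 × 2√(135000 × 306) = 0.03617 × 12850 = 465.0 N·s/m.

465 N·s/m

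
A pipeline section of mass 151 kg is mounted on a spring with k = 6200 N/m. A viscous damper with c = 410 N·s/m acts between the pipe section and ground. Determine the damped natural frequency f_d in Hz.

ω_n = √(k/m) = √(6200/151) = 6.408 rad/s.
Critical damping c_c = 2√(k·m) = 2√(6200 × 151) = 1935 N·s/m, so ζ = c/c_c = 410/1935 = 0.2119.
ω_d = ω_n√(1 − ζ²) = 6.408 × √(1 − 0.0449) = 6.262 rad/s.
f_d = ω_d/(2π) = 0.9967 Hz.

0.997 Hz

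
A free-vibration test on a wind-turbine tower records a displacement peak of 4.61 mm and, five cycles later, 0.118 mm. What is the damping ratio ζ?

Logarithmic decrement δ = (1/n)·ln(x₀/x_n) = (1/5)·ln(4.61/0.118) = (1/5)·ln(39.07) = 0.7331.
ζ = δ/√(4π² + δ²) = 0.7331/√(39.48 + 0.537) = 0.7331/6.326 = 0.1159.

0.116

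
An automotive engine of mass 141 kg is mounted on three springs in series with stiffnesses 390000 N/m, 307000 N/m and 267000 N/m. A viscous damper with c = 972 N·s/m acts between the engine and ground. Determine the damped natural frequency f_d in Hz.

Series springs: 1/k_eq = 1/390000 + 1/307000 + 1/267000 = 9.567×10^-6, so k_eq = 104500 N/m.
ω_n = √(k_eq/m) = √(104500/141) = 27.23 rad/s.
Critical damping c_c = 2√(k_eq·m) = 2√(104500 × 141) = 7678 N·s/m, so ζ = c/c_c = 972/7678 = 0.1266.
ω_d = ω_n√(1 − ζ²) = 27.23 × √(1 − 0.0160) = 27.01 rad/s.
f_d = ω_d/(2π) = 4.299 Hz.

4.30 Hz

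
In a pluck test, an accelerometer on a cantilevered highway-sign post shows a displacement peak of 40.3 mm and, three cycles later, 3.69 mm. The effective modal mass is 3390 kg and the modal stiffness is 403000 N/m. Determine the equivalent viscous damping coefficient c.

Logarithmic decrement δ = (1/n)·ln(x₀/x_n) = (1/3)·ln(40.3/3.69) = (1/3)·ln(10.92) = 0.7969.
ζ = δ/√(4π² + δ²) = 0.7969/√(39.48 + 0.635) = 0.7969/6.334 = 0.1258.
c = ζ · 2√(km) = 0.1258 × 2√(403000 × 3390) = 0.1258 × 73920 = 9301 N·s/m.

9300 N·s/m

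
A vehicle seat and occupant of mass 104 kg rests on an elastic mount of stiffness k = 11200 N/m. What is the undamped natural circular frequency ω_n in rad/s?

10.4 rad/s

ω_n = √(k/m) = √(11200/104) = √107.7 = 10.38 rad/s.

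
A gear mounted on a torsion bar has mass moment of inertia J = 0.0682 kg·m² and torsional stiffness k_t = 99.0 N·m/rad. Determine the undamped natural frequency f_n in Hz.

ω_n = √(k_t/J) = √(99.0/0.0682) = √1452 = 38.10 rad/s.
f_n = ω_n/(2π) = 38.10/6.283 = 6.064 Hz.

6.06 Hz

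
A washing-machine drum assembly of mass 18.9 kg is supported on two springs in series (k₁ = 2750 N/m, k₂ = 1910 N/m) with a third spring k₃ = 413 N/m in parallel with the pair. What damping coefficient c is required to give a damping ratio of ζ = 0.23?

78.5 N·s/m

Series pair: k_s = k₁k₂/(k₁+k₂) = (2750)(1910)/(2750 + 1910) = 1127 N/m. In parallel with k₃: k_eq = 1127 + 413 = 1540 N/m.
c_c = 2√(k_eq·m) = 2√(1540 × 18.9) = 341.2 N·s/m.
c = ζ·c_c = 0.23 × 341.2 = 78.48 N·s/m.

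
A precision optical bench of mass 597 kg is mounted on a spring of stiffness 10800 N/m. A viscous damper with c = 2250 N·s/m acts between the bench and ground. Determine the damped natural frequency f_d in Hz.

0.607 Hz

ω_n = √(k/m) = √(10800/597) = 4.253 rad/s.
Critical damping c_c = 2√(k·m) = 2√(10800 × 597) = 5078 N·s/m, so ζ = c/c_c = 2250/5078 = 0.4431.
ω_d = ω_n√(1 − ζ²) = 4.253 × √(1 − 0.196) = 3.813 rad/s.
f_d = ω_d/(2π) = 0.6069 Hz.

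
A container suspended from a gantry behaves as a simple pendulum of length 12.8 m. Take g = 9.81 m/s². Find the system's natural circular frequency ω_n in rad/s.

For a simple pendulum ω_n = √(g/L) = √(9.81/12.8) = √0.7664 = 0.8754 rad/s.

0.875 rad/s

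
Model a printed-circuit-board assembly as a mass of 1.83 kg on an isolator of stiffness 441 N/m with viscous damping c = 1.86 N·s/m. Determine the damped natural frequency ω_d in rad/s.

ω_n = √(k/m) = √(441.0/1.83) = 15.52 rad/s.
Critical damping c_c = 2√(k·m) = 2√(441.0 × 1.83) = 56.82 N·s/m, so ζ = c/c_c = 1.86/56.82 = 0.03274.
ω_d = ω_n√(1 − ζ²) = 15.52 × √(1 − 0.00107) = 15.52 rad/s.

15.5 rad/s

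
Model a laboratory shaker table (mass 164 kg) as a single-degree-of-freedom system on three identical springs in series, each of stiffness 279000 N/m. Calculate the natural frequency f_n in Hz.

Series springs: 1/k_eq = 3/279000, so k_eq = 279000/3 = 93000 N/m.
ω_n = √(k_eq/m) = √(93000/164) = √567.1 = 23.81 rad/s.
f_n = ω_n/(2π) = 23.81/6.283 = 3.790 Hz.

3.79 Hz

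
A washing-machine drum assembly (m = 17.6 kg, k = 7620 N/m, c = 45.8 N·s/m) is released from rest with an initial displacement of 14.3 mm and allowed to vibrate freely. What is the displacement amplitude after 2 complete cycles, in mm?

6.51 mm

ζ = c/(2√(km)) = 45.8/(2√(7620 × 17.6)) = 45.8/732.4 = 0.06253.
Logarithmic decrement δ = 2πζ/√(1 − ζ²) = 2π × 0.06253/√(1 − 0.00391) = 0.3937.
After n cycles, x_n/x₀ = e^(−nδ), so x_2 = 14.3 × e^(−2 × 0.3937) = 14.3 × 0.4551 = 6.507 mm.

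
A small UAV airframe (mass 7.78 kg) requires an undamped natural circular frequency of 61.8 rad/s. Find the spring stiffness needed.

29700 N/m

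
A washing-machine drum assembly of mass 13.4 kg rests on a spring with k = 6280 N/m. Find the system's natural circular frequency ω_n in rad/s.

21.6 rad/s

ω_n = √(k/m) = √(6280/13.4) = √468.7 = 21.65 rad/s.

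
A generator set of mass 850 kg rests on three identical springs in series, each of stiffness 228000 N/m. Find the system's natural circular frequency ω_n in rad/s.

9.46 rad/s

Series springs: 1/k_eq = 3/228000, so k_eq = 228000/3 = 76000 N/m.
ω_n = √(k_eq/m) = √(76000/850) = √89.41 = 9.456 rad/s.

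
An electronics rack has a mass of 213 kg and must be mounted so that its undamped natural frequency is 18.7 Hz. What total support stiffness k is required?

2940000 N/m

ω_n = 2πf_n = 2π × 18.7 = 117.5 rad/s.
k = m·ω_n² = 213 × 117.5² = 213 × 13810 = 2941000 N/m.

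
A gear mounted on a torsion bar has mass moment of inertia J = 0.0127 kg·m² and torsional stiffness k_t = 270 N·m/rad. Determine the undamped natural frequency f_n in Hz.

ω_n = √(k_t/J) = √(270/0.0127) = √21260 = 145.8 rad/s.
f_n = ω_n/(2π) = 145.8/6.283 = 23.21 Hz.

23.2 Hz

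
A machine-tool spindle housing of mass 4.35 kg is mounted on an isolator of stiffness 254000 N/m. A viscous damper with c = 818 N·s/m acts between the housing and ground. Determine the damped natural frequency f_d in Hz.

35.4 Hz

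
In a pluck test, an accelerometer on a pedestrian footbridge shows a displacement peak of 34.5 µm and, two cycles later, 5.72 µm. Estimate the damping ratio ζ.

Logarithmic decrement δ = (1/n)·ln(x₀/x_n) = (1/2)·ln(34.5/5.72) = (1/2)·ln(6.031) = 0.8985.
ζ = δ/√(4π² + δ²) = 0.8985/√(39.48 + 0.807) = 0.8985/6.347 = 0.1416.

0.142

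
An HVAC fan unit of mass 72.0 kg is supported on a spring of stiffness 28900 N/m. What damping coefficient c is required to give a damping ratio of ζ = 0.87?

c_c = 2√(k·m) = 2√(28900 × 72.0) = 2885 N·s/m.
c = ζ·c_c = 0.87 × 2885 = 2510 N·s/m.

2510 N·s/m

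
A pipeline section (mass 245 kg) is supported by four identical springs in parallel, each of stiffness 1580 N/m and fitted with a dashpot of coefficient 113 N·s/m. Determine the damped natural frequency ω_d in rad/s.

5.07 rad/s

Parallel springs add: k_eq = 4 × 1580 = 6320 N/m.
ω_n = √(k_eq/m) = √(6320/245) = 5.079 rad/s.
Critical damping c_c = 2√(k_eq·m) = 2√(6320 × 245) = 2489 N·s/m, so ζ = c/c_c = 113/2489 = 0.04541.
ω_d = ω_n√(1 − ζ²) = 5.079 × √(1 − 0.00206) = 5.074 rad/s.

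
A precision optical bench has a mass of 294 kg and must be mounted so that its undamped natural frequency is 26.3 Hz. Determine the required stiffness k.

ω_n = 2πf_n = 2π × 26.3 = 165.2 rad/s.
k = m·ω_n² = 294 × 165.2² = 294 × 27310 = 8028000 N/m.

8030000 N/m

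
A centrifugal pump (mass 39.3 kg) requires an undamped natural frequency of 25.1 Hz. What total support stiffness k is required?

977000 N/m

ω_n = 2πf_n = 2π × 25.1 = 157.7 rad/s.
k = m·ω_n² = 39.3 × 157.7² = 39.3 × 24870 = 977500 N/m.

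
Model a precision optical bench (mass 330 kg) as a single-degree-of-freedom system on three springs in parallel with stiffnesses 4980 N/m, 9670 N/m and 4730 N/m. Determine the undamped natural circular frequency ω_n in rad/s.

7.66 rad/s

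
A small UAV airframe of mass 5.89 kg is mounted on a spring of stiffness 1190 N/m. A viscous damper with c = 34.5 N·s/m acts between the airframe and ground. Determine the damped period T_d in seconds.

ω_n = √(k/m) = √(1190/5.89) = 14.21 rad/s.
Critical damping c_c = 2√(k·m) = 2√(1190 × 5.89) = 167.4 N·s/m, so ζ = c/c_c = 34.5/167.4 = 0.2060.
ω_d = ω_n√(1 − ζ²) = 14.21 × √(1 − 0.0425) = 13.91 rad/s.
T_d = 2π/ω_d = 0.4517 s.

0.452 s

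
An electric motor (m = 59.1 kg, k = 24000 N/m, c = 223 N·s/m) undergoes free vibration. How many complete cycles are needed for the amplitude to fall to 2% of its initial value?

ζ = c/(2√(km)) = 223/(2√(24000 × 59.1)) = 223/2382 = 0.09362.
Logarithmic decrement δ = 2πζ/√(1 − ζ²) = 2π × 0.09362/√(1 − 0.00876) = 0.5908.
x_n/x₀ = e^(−nδ) ≤ 0.02; take ln: n ≥ ln(1/0.02)/δ = 3.912/0.5908 = 6.621.
So 7 complete cycles are required.

7 cycles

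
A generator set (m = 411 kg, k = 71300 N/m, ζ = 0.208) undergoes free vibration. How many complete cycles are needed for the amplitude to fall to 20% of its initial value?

2 cycles

Logarithmic decrement δ = 2πζ/√(1 − ζ²) = 2π × 0.2080/√(1 − 0.0433) = 1.336.
x_n/x₀ = e^(−nδ) ≤ 0.2; take ln: n ≥ ln(1/0.2)/δ = 1.609/1.336 = 1.205.
So 2 complete cycles are required.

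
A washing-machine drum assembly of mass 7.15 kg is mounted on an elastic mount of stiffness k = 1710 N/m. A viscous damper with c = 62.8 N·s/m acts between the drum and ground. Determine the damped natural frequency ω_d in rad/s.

14.8 rad/s

ω_n = √(k/m) = √(1710/7.15) = 15.46 rad/s.
Critical damping c_c = 2√(k·m) = 2√(1710 × 7.15) = 221.1 N·s/m, so ζ = c/c_c = 62.8/221.1 = 0.2840.
ω_d = ω_n√(1 − ζ²) = 15.46 × √(1 − 0.0806) = 14.83 rad/s.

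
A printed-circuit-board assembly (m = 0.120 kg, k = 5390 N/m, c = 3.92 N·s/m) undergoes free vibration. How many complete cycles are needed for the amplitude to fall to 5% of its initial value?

ζ = c/(2√(km)) = 3.92/(2√(5390 × 0.120)) = 3.92/50.86 = 0.07707.
Logarithmic decrement δ = 2πζ/√(1 − ζ²) = 2π × 0.07707/√(1 − 0.00594) = 0.4857.
x_n/x₀ = e^(−nδ) ≤ 0.05; take ln: n ≥ ln(1/0.05)/δ = 2.996/0.4857 = 6.168.
So 7 complete cycles are required.

7 cycles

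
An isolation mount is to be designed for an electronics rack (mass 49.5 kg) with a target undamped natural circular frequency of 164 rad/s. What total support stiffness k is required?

1330000 N/m

k = m·ω_n² = 49.5 × 164.0² = 49.5 × 26900 = 1331000 N/m.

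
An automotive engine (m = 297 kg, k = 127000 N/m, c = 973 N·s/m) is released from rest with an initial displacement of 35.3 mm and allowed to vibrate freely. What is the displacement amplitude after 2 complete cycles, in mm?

ζ = c/(2√(km)) = 973/(2√(127000 × 297)) = 973/12280 = 0.07921.
Logarithmic decrement δ = 2πζ/√(1 − ζ²) = 2π × 0.07921/√(1 − 0.00627) = 0.4993.
After n cycles, x_n/x₀ = e^(−nδ), so x_2 = 35.3 × e^(−2 × 0.4993) = 35.3 × 0.3684 = 13.00 mm.

13.0 mm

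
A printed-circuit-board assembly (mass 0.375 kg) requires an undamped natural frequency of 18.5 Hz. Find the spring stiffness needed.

ω_n = 2πf_n = 2π × 18.5 = 116.2 rad/s.
k = m·ω_n² = 0.375 × 116.2² = 0.375 × 13510 = 5067 N/m.

5070 N/m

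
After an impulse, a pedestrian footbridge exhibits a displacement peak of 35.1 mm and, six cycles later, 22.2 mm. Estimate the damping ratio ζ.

0.0122

Logarithmic decrement δ = (1/n)·ln(x₀/x_n) = (1/6)·ln(35.1/22.2) = (1/6)·ln(1.581) = 0.07635.
ζ = δ/√(4π² + δ²) = 0.07635/√(39.48 + 0.00583) = 0.07635/6.284 = 0.01215.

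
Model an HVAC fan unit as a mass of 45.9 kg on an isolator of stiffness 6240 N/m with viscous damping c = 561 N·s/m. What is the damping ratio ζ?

ω_n = √(k/m) = √(6240/45.9) = 11.66 rad/s.
Critical damping c_c = 2√(k·m) = 2√(6240 × 45.9) = 1070 N·s/m, so ζ = c/c_c = 561/1070 = 0.5241.

0.524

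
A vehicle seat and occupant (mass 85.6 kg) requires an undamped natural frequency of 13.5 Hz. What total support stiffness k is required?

ω_n = 2πf_n = 2π × 13.5 = 84.82 rad/s.
k = m·ω_n² = 85.6 × 84.82² = 85.6 × 7195 = 615900 N/m.

616000 N/m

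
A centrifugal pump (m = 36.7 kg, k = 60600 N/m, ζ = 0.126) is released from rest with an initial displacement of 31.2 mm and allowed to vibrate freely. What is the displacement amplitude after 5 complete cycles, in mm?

0.577 mm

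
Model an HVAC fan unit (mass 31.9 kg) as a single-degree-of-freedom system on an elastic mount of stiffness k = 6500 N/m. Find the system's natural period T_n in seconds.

ω_n = √(k/m) = √(6500/31.9) = √203.8 = 14.27 rad/s.
T_n = 2π/ω_n = 6.283/14.27 = 0.4402 s.

0.440 s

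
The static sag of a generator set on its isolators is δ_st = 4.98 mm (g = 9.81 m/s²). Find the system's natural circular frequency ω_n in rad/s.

ω_n = √(g/δ_st) = √(9.81/0.00498) = √1970 = 44.38 rad/s.

44.4 rad/s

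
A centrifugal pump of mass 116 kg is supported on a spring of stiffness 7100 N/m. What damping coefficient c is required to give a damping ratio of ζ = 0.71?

1290 N·s/m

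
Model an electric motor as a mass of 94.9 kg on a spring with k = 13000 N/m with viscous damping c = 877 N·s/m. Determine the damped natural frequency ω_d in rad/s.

10.8 rad/s

ω_n = √(k/m) = √(13000/94.9) = 11.70 rad/s.
Critical damping c_c = 2√(k·m) = 2√(13000 × 94.9) = 2221 N·s/m, so ζ = c/c_c = 877/2221 = 0.3948.
ω_d = ω_n√(1 − ζ²) = 11.70 × √(1 − 0.156) = 10.75 rad/s.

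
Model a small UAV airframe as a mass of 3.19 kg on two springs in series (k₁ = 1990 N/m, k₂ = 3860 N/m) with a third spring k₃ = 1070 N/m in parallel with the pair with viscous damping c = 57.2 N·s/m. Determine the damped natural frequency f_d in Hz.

4.11 Hz

Series pair: k_s = k₁k₂/(k₁+k₂) = (1990)(3860)/(1990 + 3860) = 1313 N/m. In parallel with k₃: k_eq = 1313 + 1070 = 2383 N/m.
ω_n = √(k_eq/m) = √(2383/3.19) = 27.33 rad/s.
Critical damping c_c = 2√(k_eq·m) = 2√(2383 × 3.19) = 174.4 N·s/m, so ζ = c/c_c = 57.2/174.4 = 0.3280.
ω_d = ω_n√(1 − ζ²) = 27.33 × √(1 − 0.108) = 25.82 rad/s.
f_d = ω_d/(2π) = 4.109 Hz.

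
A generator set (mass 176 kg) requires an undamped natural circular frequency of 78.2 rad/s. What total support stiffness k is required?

k = m·ω_n² = 176 × 78.20² = 176 × 6115 = 1076000 N/m.

1080000 N/m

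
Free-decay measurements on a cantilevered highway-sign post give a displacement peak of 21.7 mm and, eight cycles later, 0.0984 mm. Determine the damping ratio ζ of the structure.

0.107

Logarithmic decrement δ = (1/n)·ln(x₀/x_n) = (1/8)·ln(21.7/0.0984) = (1/8)·ln(220.5) = 0.6745.
ζ = δ/√(4π² + δ²) = 0.6745/√(39.48 + 0.455) = 0.6745/6.319 = 0.1067.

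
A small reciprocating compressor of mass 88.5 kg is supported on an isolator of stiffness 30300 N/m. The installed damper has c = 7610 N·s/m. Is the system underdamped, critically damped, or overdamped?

c_c = 2√(k·m) = 3275 N·s/m; ζ = c/c_c = 7610/3275 = 2.32.
Since ζ > 1 the system is overdamped.

overdamped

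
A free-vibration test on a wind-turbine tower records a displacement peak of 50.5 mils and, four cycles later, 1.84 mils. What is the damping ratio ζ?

Logarithmic decrement δ = (1/n)·ln(x₀/x_n) = (1/4)·ln(50.5/1.84) = (1/4)·ln(27.45) = 0.8281.
ζ = δ/√(4π² + δ²) = 0.8281/√(39.48 + 0.686) = 0.8281/6.338 = 0.1307.

0.131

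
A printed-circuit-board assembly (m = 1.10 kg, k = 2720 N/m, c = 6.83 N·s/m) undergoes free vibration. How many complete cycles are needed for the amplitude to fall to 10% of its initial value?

ζ = c/(2√(km)) = 6.83/(2√(2720 × 1.10)) = 6.83/109.4 = 0.06243.
Logarithmic decrement δ = 2πζ/√(1 − ζ²) = 2π × 0.06243/√(1 − 0.00390) = 0.3930.
x_n/x₀ = e^(−nδ) ≤ 0.1; take ln: n ≥ ln(1/0.1)/δ = 2.303/0.3930 = 5.858.
So 6 complete cycles are required.

6 cycles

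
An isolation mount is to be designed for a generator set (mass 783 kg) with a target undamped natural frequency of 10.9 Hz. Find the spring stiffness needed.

ω_n = 2πf_n = 2π × 10.9 = 68.49 rad/s.
k = m·ω_n² = 783 × 68.49² = 783 × 4690 = 3673000 N/m.

3670000 N/m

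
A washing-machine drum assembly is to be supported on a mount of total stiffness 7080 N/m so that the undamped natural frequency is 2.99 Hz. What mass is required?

ω_n = 2πf_n = 2π × 2.99 = 18.79 rad/s.
m = k/ω_n² = 7080/18.79² = 7080/352.9 = 20.06 kg.

20.1 kg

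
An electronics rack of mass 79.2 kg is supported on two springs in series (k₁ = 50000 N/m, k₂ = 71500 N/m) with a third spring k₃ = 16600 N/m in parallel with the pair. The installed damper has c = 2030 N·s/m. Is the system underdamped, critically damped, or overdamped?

Series pair: k_s = k₁k₂/(k₁+k₂) = (50000)(71500)/(50000 + 71500) = 29420 N/m. In parallel with k₃: k_eq = 29420 + 16600 = 46020 N/m.
c_c = 2√(k_eq·m) = 3818 N·s/m; ζ = c/c_c = 2030/3818 = 0.532.
Since ζ < 1 the system is underdamped.

underdamped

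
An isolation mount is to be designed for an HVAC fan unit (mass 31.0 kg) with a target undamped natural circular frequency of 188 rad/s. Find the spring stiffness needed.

1100000 N/m

k = m·ω_n² = 31.0 × 188.0² = 31.0 × 35340 = 1096000 N/m.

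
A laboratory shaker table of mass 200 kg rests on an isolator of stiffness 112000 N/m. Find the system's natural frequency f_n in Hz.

ω_n = √(k/m) = √(112000/200) = √560.0 = 23.66 rad/s.
f_n = ω_n/(2π) = 23.66/6.283 = 3.766 Hz.

3.77 Hz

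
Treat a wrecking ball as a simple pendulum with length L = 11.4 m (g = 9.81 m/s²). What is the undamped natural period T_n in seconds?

6.77 s

For a simple pendulum ω_n = √(g/L) = √(9.81/11.4) = √0.8605 = 0.9276 rad/s.
T_n = 2π/ω_n = 6.283/0.9276 = 6.773 s.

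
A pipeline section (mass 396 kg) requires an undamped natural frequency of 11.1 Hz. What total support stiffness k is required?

ω_n = 2πf_n = 2π × 11.1 = 69.74 rad/s.
k = m·ω_n² = 396 × 69.74² = 396 × 4864 = 1926000 N/m.

1930000 N/m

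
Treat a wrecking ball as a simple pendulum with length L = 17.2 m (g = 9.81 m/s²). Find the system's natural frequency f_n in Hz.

0.120 Hz

For a simple pendulum ω_n = √(g/L) = √(9.81/17.2) = √0.5703 = 0.7552 rad/s.
f_n = ω_n/(2π) = 0.7552/6.283 = 0.1202 Hz.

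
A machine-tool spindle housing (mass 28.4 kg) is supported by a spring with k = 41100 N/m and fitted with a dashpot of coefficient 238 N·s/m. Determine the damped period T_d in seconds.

ω_n = √(k/m) = √(41100/28.4) = 38.04 rad/s.
Critical damping c_c = 2√(k·m) = 2√(41100 × 28.4) = 2161 N·s/m, so ζ = c/c_c = 238/2161 = 0.1101.
ω_d = ω_n√(1 − ζ²) = 38.04 × √(1 − 0.0121) = 37.81 rad/s.
T_d = 2π/ω_d = 0.1662 s.

0.166 s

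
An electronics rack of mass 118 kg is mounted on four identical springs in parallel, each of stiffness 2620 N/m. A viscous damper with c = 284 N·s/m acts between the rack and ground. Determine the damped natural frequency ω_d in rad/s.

Parallel springs add: k_eq = 4 × 2620 = 10480 N/m.
ω_n = √(k_eq/m) = √(10480/118) = 9.424 rad/s.
Critical damping c_c = 2√(k_eq·m) = 2√(10480 × 118) = 2224 N·s/m, so ζ = c/c_c = 284/2224 = 0.1277.
ω_d = ω_n√(1 − ζ²) = 9.424 × √(1 − 0.0163) = 9.347 rad/s.

9.35 rad/s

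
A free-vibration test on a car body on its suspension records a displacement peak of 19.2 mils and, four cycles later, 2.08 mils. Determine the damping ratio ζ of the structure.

0.0881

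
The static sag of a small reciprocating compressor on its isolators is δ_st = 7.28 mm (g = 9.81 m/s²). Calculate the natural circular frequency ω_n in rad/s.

ω_n = √(g/δ_st) = √(9.81/0.00728) = √1348 = 36.71 rad/s.

36.7 rad/s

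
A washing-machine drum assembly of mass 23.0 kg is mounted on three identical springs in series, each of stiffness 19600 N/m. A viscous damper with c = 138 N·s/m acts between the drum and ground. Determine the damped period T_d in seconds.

0.379 s

Series springs: 1/k_eq = 3/19600, so k_eq = 19600/3 = 6533 N/m.
ω_n = √(k_eq/m) = √(6533/23.0) = 16.85 rad/s.
Critical damping c_c = 2√(k_eq·m) = 2√(6533 × 23.0) = 775.3 N·s/m, so ζ = c/c_c = 138/775.3 = 0.1780.
ω_d = ω_n√(1 − ζ²) = 16.85 × √(1 − 0.0317) = 16.58 rad/s.
T_d = 2π/ω_d = 0.3789 s.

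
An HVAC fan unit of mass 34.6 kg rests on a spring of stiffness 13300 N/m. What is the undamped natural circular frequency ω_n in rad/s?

ω_n = √(k/m) = √(13300/34.6) = √384.4 = 19.61 rad/s.

19.6 rad/s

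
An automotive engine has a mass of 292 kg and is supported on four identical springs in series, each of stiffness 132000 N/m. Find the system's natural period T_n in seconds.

0.591 s

Series springs: 1/k_eq = 4/132000, so k_eq = 132000/4 = 33000 N/m.
ω_n = √(k_eq/m) = √(33000/292) = √113.0 = 10.63 rad/s.
T_n = 2π/ω_n = 6.283/10.63 = 0.5910 s.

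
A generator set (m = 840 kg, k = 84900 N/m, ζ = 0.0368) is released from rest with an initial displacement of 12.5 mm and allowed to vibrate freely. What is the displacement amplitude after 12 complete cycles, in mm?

Logarithmic decrement δ = 2πζ/√(1 − ζ²) = 2π × 0.03680/√(1 − 0.00135) = 0.2314.
After n cycles, x_n/x₀ = e^(−nδ), so x_12 = 12.5 × e^(−12 × 0.2314) = 12.5 × 0.06225 = 0.7782 mm.

0.778 mm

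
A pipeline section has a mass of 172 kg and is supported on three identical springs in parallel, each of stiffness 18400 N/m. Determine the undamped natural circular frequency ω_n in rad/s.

Parallel springs add: k_eq = 3 × 18400 = 55200 N/m.
ω_n = √(k_eq/m) = √(55200/172) = √320.9 = 17.91 rad/s.

17.9 rad/s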